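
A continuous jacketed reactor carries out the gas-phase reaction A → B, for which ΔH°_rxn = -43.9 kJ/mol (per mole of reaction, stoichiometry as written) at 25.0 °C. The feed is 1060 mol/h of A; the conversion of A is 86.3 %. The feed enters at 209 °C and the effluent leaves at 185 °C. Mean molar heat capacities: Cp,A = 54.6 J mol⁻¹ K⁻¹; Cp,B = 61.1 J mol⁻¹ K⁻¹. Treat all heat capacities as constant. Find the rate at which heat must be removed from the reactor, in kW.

Extent of reaction ξ = 0.863 × 1060 = 914.78 mol/h
Reaction term: ξ·ΔH°_rxn = 914.78 × -43.9 = -40159 kJ/h
Sensible, feed 209→25 °C: -10649 kJ/h
Outlet flows (mol/h): A 145.22, B 914.78
Sensible, products 25→185 °C: 10212 kJ/h
Q = ΔH = -40596 kJ/h = -11.277 kW
Heat removed = 11.277 kW

Q_out = 11.3 kW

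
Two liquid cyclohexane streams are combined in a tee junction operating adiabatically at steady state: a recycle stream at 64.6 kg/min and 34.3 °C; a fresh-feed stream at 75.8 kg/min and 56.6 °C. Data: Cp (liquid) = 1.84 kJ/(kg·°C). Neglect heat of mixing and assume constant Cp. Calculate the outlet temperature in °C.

T_out = 46.3 °C

No heat crosses the boundary, so H_out = H_in.
T_out = Σ ṁᵢCp,ᵢTᵢ / Σ ṁᵢCp,ᵢ
      = 11971 / 258.34 = 46.339 °C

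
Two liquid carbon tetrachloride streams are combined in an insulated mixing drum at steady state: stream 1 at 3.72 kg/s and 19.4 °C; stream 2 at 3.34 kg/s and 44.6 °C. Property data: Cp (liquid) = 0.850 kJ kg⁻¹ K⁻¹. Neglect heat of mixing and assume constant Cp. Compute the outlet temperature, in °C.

No heat crosses the boundary, so H_out = H_in.
T_out = Σ ṁᵢCp,ᵢTᵢ / Σ ṁᵢCp,ᵢ
      = 187.96 / 6.001 = 31.322 °C

T_out = 31.3 °C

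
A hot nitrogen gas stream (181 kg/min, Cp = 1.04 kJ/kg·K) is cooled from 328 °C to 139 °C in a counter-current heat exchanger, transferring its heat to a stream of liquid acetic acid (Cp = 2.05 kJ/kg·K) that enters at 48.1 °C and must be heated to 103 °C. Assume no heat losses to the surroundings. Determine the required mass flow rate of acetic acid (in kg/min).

Heat released by hot stream: Q = 181 × 1.04 × (328 − 139) = 35577 kJ/min
Energy balance on cold side (adiabatic exchanger): Q = ṁ_c·Cp_c·(T_c,out − T_c,in)
ṁ_c = 35577 / [2.05 × (103 − 48.1)] = 316.12 kg/min

ṁ_c = 316 kg/min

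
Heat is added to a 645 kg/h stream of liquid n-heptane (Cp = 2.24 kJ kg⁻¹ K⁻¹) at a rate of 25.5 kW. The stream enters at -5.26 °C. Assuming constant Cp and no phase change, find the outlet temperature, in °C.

Q = 25.5 kW = 91800 kJ/h
ΔT = Q/(ṁ·Cp) = 91800/(645×2.24) = 63.538 K
T_out = -5.26 + 63.538 = 58.278 °C

T_out = 58.3 °C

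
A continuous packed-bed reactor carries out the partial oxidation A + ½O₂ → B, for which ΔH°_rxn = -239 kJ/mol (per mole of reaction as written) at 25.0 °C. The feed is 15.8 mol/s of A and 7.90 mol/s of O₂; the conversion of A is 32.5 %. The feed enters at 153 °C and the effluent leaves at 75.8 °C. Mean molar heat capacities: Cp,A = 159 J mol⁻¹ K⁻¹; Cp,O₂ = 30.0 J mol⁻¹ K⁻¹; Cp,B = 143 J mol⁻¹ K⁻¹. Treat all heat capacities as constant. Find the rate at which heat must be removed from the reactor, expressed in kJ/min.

Q_out = 86900 kJ/min

Extent of reaction ξ = 0.325 × 15.8 = 5.135 mol/s
Reaction term: ξ·ΔH°_rxn = 5.135 × -239 = -1227.3 kJ/s
Sensible, feed 153→25 °C: -351.9 kJ/s
Outlet flows (mol/s): A 10.665, O₂ 5.3325, B 5.135
Sensible, products 25→75.8 °C: 131.57 kJ/s
Q = ΔH = -1447.6 kJ/s = -1447.6 kW
Heat removed = 86855 kJ/min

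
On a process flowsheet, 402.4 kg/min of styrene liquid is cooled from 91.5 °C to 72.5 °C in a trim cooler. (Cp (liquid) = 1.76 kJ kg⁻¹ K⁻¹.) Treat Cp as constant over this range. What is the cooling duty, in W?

Q_c = 224000 W

Q = ṁ·Cp·ΔT = 402.4 × 1.76 × (72.5 − 91.5) = -13456 kJ/min
Converting: 13456 / 60 s = 224.27 kW
Cooling duty = 224270 W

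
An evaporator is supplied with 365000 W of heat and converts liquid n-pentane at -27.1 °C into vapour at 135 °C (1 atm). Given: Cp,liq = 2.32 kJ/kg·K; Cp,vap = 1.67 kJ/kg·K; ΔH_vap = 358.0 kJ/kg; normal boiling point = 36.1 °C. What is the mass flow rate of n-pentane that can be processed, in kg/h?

ṁ = 1960 kg/h

Δh = 2.32×(36.1−-27.1) + 358.0 + 1.67×(135−36.1) = 669.79 kJ/kg
Q = 365000 W = 365 kJ/s = 1.314e+06 kJ/h
ṁ = Q/Δh = 1.314e+06 / 669.79 = 1961.8 kg/h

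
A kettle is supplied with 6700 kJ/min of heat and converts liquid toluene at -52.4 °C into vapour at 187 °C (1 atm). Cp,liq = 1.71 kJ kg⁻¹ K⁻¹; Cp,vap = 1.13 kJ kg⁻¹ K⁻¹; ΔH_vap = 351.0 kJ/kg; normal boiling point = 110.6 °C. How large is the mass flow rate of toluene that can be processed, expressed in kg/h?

ṁ = 561 kg/h

Δh = 1.71×(110.6−-52.4) + 351.0 + 1.13×(187−110.6) = 716.06 kJ/kg
Q = 6700 kJ/min = 111.67 kJ/s = 402000 kJ/h
ṁ = Q/Δh = 402000 / 716.06 = 561.4 kg/h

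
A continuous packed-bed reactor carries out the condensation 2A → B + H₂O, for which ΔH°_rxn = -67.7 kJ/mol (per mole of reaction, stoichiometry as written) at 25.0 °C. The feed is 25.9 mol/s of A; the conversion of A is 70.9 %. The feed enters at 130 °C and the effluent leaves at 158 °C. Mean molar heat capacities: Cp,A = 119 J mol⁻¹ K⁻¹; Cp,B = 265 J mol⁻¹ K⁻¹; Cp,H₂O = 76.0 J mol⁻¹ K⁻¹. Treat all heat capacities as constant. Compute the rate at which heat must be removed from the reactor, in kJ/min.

Q_out = 24600 kJ/min

Extent of reaction ξ = 0.709 × 25.9 / 2 = 9.1815 mol/s
Reaction term: ξ·ΔH°_rxn = 9.1815 × -67.7 = -621.59 kJ/s
Sensible, feed 130→25 °C: -323.62 kJ/s
Outlet flows (mol/s): A 7.5369, B 9.1815, H₂O 9.1815
Sensible, products 25→158 °C: 535.7 kJ/s
Q = ΔH = -409.51 kJ/s = -409.51 kW
Heat removed = 24571 kJ/min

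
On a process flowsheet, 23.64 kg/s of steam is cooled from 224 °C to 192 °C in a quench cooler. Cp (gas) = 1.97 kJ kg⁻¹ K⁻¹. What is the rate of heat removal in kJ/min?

Q = ṁ·Cp·ΔT = 23.64 × 1.97 × (192 − 224) = -1490.3 kJ/s
Cooling duty = 89416 kJ/min

Q_c = 89400 kJ/min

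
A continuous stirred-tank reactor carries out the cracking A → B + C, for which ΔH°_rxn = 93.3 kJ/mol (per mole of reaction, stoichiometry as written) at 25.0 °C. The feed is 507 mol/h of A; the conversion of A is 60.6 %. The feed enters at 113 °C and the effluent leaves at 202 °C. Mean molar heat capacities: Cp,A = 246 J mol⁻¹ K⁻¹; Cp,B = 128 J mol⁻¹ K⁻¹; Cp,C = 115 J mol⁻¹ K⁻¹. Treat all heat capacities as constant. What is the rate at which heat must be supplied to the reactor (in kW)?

Q_in = 11.0 kW

Extent of reaction ξ = 0.606 × 507 = 307.24 mol/h
Reaction term: ξ·ΔH°_rxn = 307.24 × 93.3 = 28666 kJ/h
Sensible, feed 113→25 °C: -10976 kJ/h
Outlet flows (mol/h): A 199.76, B 307.24, C 307.24
Sensible, products 25→202 °C: 21913 kJ/h
Q = ΔH = 39603 kJ/h = 11.001 kW
Heat supplied = 11.001 kW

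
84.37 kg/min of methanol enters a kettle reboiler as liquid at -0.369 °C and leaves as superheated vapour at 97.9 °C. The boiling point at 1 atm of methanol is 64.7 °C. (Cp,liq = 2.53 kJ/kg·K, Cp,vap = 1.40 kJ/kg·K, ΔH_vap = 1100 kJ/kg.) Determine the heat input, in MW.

Q = 1.84 MW

liquid -0.369→64.7 °C: 164.62 kJ/kg
vaporisation at 64.7 °C: 1100 kJ/kg
vapour 64.7→97.9 °C: 46.48 kJ/kg
Δh = 164.62 + 1100 + 46.48 = 1311.1 kJ/kg
Q = ṁ·Δh = 84.37 kg/min × 1311.1 kJ/kg = 110620 kJ/min
|Q| = 1843.6 kW = 1.8436 MW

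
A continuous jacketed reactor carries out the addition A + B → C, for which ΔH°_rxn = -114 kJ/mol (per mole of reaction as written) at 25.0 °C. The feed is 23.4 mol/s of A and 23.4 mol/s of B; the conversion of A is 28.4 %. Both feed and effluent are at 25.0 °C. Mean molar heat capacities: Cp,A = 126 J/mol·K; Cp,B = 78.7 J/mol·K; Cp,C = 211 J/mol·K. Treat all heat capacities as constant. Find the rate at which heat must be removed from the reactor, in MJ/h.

Extent of reaction ξ = 0.284 × 23.4 = 6.6456 mol/s
Reaction term: ξ·ΔH°_rxn = 6.6456 × -114 = -757.6 kJ/s
Q = ΔH = -757.6 kJ/s = -757.6 kW
Heat removed = 2727.4 MJ/h

Q_out = 2730 MJ/h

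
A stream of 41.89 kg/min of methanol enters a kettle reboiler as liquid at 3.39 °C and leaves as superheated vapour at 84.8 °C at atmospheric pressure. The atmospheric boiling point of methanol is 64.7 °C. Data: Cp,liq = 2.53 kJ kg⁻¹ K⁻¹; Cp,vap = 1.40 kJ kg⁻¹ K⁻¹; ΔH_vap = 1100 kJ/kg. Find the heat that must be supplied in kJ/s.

liquid 3.39→64.7 °C: 155.11 kJ/kg
vaporisation at 64.7 °C: 1100 kJ/kg
vapour 64.7→84.8 °C: 28.14 kJ/kg
Δh = 155.11 + 1100 + 28.14 = 1283.3 kJ/kg
Q = ṁ·Δh = 41.89 kg/min × 1283.3 kJ/kg = 53756 kJ/min
|Q| = 895.93 kW

Q = 896 kJ/s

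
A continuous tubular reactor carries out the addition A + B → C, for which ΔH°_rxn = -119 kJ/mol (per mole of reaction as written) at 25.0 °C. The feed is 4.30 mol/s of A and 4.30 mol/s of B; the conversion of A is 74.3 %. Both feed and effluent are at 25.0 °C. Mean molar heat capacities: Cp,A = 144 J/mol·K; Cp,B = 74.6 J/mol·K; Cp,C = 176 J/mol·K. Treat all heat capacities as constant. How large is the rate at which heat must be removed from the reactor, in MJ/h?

Extent of reaction ξ = 0.743 × 4.30 = 3.1949 mol/s
Reaction term: ξ·ΔH°_rxn = 3.1949 × -119 = -380.19 kJ/s
Q = ΔH = -380.19 kJ/s = -380.19 kW
Heat removed = 1368.7 MJ/h

Q_out = 1370 MJ/h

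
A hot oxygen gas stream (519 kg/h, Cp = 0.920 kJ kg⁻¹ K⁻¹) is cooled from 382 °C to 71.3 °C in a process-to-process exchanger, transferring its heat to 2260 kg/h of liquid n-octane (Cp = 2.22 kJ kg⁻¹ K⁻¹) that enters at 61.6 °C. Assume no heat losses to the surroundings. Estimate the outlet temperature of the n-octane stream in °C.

T_c,out = 91.2 °C

Heat released by hot stream: Q = 519 × 0.920 × (382 − 71.3) = 148350 kJ/h
Energy balance on cold side (adiabatic exchanger): Q = ṁ_c·Cp_c·(T_c,out − T_c,in)
T_c,out = 61.6 + 148350/(2260 × 2.22) = 91.169 °C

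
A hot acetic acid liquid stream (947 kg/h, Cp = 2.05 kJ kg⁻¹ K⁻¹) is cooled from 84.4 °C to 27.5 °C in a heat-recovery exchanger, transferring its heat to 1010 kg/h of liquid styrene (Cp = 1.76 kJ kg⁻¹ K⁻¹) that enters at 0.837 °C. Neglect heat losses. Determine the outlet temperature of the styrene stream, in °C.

T_c,out = 63.0 °C

Heat released by hot stream: Q = 947 × 2.05 × (84.4 − 27.5) = 110460 kJ/h
Energy balance on cold side (adiabatic exchanger): Q = ṁ_c·Cp_c·(T_c,out − T_c,in)
T_c,out = 0.837 + 110460/(1010 × 1.76) = 62.979 °C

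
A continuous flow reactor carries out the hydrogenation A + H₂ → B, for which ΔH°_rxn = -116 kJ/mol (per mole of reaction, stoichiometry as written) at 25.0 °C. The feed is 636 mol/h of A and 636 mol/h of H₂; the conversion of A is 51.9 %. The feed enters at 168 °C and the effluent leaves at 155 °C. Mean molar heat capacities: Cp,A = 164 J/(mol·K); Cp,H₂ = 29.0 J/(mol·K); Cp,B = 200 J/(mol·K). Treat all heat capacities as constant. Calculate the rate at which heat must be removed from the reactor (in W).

Extent of reaction ξ = 0.519 × 636 = 330.08 mol/h
Reaction term: ξ·ΔH°_rxn = 330.08 × -116 = -38290 kJ/h
Sensible, feed 168→25 °C: -17553 kJ/h
Outlet flows (mol/h): A 305.92, H₂ 305.92, B 330.08
Sensible, products 25→155 °C: 16258 kJ/h
Q = ΔH = -39585 kJ/h = -10.996 kW
Heat removed = 10996 W

Q_out = 11000 W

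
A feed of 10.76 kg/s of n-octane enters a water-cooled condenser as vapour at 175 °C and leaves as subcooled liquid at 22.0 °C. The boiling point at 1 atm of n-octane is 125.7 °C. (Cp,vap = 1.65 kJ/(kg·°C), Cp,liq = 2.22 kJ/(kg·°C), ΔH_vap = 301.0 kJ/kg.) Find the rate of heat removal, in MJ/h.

Q_c = 23700 MJ/h

vapour 175→125.7 °C: -81.345 kJ/kg
condensation at 125.7 °C: -301 kJ/kg
liquid 125.7→22.0 °C: -230.21 kJ/kg
Δh = -81.345 + -301 + -230.21 = -612.56 kJ/kg
Q = ṁ·Δh = 10.76 kg/s × -612.56 kJ/kg = -6591.1 kJ/s
|Q| = 6591.1 kW = 23728 MJ/h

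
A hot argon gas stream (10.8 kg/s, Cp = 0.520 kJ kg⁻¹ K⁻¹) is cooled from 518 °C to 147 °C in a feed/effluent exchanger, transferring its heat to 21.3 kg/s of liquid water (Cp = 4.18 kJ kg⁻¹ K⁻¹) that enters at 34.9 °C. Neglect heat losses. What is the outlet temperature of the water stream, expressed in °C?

T_c,out = 58.3 °C

Heat released by hot stream: Q = 10.8 × 0.520 × (518 − 147) = 2083.5 kJ/s
Energy balance on cold side (adiabatic exchanger): Q = ṁ_c·Cp_c·(T_c,out − T_c,in)
T_c,out = 34.9 + 2083.5/(21.3 × 4.18) = 58.302 °C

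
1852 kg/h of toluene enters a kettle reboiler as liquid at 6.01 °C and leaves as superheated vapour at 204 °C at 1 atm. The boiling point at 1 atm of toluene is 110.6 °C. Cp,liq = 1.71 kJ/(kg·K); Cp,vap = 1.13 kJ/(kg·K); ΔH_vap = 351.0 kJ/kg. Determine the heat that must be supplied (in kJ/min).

Q = 19600 kJ/min

liquid 6.01→110.6 °C: 178.85 kJ/kg
vaporisation at 110.6 °C: 351 kJ/kg
vapour 110.6→204 °C: 105.54 kJ/kg
Δh = 178.85 + 351 + 105.54 = 635.39 kJ/kg
Q = ṁ·Δh = 1852 kg/h × 635.39 kJ/kg = 1.1767e+06 kJ/h
|Q| = 326.87 kW = 19612 kJ/min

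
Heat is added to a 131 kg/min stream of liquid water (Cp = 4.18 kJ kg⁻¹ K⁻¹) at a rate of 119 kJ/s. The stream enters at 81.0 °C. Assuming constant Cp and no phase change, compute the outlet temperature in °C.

Q = 119 kJ/s = 7140 kJ/min
ΔT = Q/(ṁ·Cp) = 7140/(131×4.18) = 13.039 K
T_out = 81.0 + 13.039 = 94.039 °C

T_out = 94.0 °C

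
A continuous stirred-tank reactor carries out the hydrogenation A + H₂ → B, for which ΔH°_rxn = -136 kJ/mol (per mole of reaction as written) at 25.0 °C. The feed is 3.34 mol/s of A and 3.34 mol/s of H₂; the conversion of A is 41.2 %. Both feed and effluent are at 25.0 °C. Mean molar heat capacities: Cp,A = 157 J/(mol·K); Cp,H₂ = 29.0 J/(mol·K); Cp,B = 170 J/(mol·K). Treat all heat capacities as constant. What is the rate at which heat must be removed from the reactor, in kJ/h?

Extent of reaction ξ = 0.412 × 3.34 = 1.3761 mol/s
Reaction term: ξ·ΔH°_rxn = 1.3761 × -136 = -187.15 kJ/s
Q = ΔH = -187.15 kJ/s = -187.15 kW
Heat removed = 673730 kJ/h

Q_out = 674000 kJ/h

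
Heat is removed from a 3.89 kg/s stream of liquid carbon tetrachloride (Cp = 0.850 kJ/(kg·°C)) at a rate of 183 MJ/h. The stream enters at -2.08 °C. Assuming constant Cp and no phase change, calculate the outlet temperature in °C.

Q = 183 MJ/h = 50.833 kJ/s
ΔT = Q/(ṁ·Cp) = 50.833/(3.89×0.850) = 15.374 K
T_out = -2.08 − 15.374 = -17.454 °C

T_out = -17.5 °C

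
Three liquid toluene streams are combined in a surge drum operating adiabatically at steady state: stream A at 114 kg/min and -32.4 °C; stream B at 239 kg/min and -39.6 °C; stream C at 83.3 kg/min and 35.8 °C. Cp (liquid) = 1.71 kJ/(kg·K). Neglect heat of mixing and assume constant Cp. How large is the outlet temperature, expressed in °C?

T_out = -23.3 °C

Adiabatic, steady state ⇒ Σ ṁᵢCp,ᵢ(T_out − Tᵢ) = 0
T_out = Σ ṁᵢCp,ᵢTᵢ / Σ ṁᵢCp,ᵢ
      = -17401 / 746.07 = -23.323 °C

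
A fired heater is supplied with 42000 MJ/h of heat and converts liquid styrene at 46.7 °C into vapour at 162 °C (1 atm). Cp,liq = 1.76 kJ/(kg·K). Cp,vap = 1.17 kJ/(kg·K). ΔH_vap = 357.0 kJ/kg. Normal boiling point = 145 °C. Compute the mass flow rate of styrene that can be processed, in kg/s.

ṁ = 21.2 kg/s

Δh = 1.76×(145−46.7) + 357.0 + 1.17×(162−145) = 549.9 kJ/kg
Q = 42000 MJ/h = 11667 kJ/s = 11667 kJ/s
ṁ = Q/Δh = 11667 / 549.9 = 21.216 kg/s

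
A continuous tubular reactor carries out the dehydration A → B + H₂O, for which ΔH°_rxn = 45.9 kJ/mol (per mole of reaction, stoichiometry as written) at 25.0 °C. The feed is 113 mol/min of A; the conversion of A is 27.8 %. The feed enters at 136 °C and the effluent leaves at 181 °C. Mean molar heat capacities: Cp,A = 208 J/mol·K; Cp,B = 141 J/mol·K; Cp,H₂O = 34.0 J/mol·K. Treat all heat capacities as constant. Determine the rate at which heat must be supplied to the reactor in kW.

Q_in = 39.0 kW

Extent of reaction ξ = 0.278 × 113 = 31.414 mol/min
Reaction term: ξ·ΔH°_rxn = 31.414 × 45.9 = 1441.9 kJ/min
Sensible, feed 136→25 °C: -2608.9 kJ/min
Outlet flows (mol/min): A 81.586, B 31.414, H₂O 31.414
Sensible, products 25→181 °C: 3504.9 kJ/min
Q = ΔH = 2337.9 kJ/min = 38.964 kW
Heat supplied = 38.964 kW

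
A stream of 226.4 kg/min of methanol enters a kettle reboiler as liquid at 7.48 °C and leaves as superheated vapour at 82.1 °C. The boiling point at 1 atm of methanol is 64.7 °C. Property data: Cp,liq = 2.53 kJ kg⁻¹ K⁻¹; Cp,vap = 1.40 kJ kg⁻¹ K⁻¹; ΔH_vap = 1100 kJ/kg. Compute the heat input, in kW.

Q = 4790 kW

liquid 7.48→64.7 °C: 144.77 kJ/kg
vaporisation at 64.7 °C: 1100 kJ/kg
vapour 64.7→82.1 °C: 24.36 kJ/kg
Δh = 144.77 + 1100 + 24.36 = 1269.1 kJ/kg
Q = ṁ·Δh = 226.4 kg/min × 1269.1 kJ/kg = 287330 kJ/min
|Q| = 4788.8 kW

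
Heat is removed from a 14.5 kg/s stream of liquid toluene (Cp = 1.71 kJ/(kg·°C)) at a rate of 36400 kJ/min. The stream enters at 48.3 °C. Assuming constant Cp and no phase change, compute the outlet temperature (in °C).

T_out = 23.8 °C

Q = 36400 kJ/min = 606.67 kJ/s
ΔT = Q/(ṁ·Cp) = 606.67/(14.5×1.71) = 24.467 K
T_out = 48.3 − 24.467 = 23.833 °C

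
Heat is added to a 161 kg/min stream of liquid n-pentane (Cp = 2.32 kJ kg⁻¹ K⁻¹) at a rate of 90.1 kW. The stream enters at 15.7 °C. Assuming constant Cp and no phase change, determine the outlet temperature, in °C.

Q = 90.1 kW = 5406 kJ/min
ΔT = Q/(ṁ·Cp) = 5406/(161×2.32) = 14.473 K
T_out = 15.7 + 14.473 = 30.173 °C

T_out = 30.2 °C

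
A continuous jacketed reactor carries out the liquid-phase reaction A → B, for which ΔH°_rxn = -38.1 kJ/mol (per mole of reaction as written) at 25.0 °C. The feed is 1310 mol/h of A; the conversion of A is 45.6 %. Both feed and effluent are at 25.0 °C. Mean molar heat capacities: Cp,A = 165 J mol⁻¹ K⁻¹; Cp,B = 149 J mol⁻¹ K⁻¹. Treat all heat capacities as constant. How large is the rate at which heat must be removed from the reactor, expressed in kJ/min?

Q_out = 379 kJ/min

Extent of reaction ξ = 0.456 × 1310 = 597.36 mol/h
Reaction term: ξ·ΔH°_rxn = 597.36 × -38.1 = -22759 kJ/h
Q = ΔH = -22759 kJ/h = -6.3221 kW
Heat removed = 379.32 kJ/min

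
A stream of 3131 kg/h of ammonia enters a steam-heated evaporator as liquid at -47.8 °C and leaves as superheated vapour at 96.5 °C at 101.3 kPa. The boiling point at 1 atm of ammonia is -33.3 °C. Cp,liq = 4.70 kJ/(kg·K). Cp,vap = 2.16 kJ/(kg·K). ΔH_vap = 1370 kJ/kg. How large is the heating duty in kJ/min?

liquid -47.8→-33.3 °C: 68.15 kJ/kg
vaporisation at -33.3 °C: 1370 kJ/kg
vapour -33.3→96.5 °C: 280.37 kJ/kg
Δh = 68.15 + 1370 + 280.37 = 1718.5 kJ/kg
Q = ṁ·Δh = 3131 kg/h × 1718.5 kJ/kg = 5.3807e+06 kJ/h
|Q| = 1494.6 kW = 89678 kJ/min

Q = 89700 kJ/min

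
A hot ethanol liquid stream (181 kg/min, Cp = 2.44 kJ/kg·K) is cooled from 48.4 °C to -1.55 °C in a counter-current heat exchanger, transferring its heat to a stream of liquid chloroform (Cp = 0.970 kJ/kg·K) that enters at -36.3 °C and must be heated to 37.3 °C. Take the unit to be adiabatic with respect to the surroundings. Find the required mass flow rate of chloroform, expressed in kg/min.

Heat released by hot stream: Q = 181 × 2.44 × (48.4 − -1.55) = 22060 kJ/min
Energy balance on cold side (adiabatic exchanger): Q = ṁ_c·Cp_c·(T_c,out − T_c,in)
ṁ_c = 22060 / [0.970 × (37.3 − -36.3)] = 309 kg/min

ṁ_c = 309 kg/min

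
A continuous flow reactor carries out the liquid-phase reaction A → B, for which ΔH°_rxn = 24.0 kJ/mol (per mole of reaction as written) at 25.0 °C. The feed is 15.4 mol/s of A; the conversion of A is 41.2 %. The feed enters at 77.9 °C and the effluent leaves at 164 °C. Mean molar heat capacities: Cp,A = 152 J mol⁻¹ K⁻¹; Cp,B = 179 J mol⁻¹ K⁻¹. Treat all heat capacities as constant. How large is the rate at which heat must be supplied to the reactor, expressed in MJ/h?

Extent of reaction ξ = 0.412 × 15.4 = 6.3448 mol/s
Reaction term: ξ·ΔH°_rxn = 6.3448 × 24.0 = 152.28 kJ/s
Sensible, feed 77.9→25 °C: -123.83 kJ/s
Outlet flows (mol/s): A 9.0552, B 6.3448
Sensible, products 25→164 °C: 349.18 kJ/s
Q = ΔH = 377.63 kJ/s = 377.63 kW
Heat supplied = 1359.5 MJ/h

Q_in = 1360 MJ/h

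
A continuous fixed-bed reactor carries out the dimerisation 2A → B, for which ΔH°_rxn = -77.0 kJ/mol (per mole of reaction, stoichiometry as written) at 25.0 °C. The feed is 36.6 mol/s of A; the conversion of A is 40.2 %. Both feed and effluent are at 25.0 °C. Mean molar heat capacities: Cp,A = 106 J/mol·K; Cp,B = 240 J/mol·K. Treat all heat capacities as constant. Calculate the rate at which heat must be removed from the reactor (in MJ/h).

Extent of reaction ξ = 0.402 × 36.6 / 2 = 7.3566 mol/s
Reaction term: ξ·ΔH°_rxn = 7.3566 × -77.0 = -566.46 kJ/s
Q = ΔH = -566.46 kJ/s = -566.46 kW
Heat removed = 2039.2 MJ/h

Q_out = 2040 MJ/h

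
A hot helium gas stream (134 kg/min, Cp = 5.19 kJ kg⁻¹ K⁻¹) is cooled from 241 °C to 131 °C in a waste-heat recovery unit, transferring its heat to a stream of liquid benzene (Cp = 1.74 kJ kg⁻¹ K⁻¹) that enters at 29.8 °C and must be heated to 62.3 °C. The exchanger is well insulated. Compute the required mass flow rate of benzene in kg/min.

Heat released by hot stream: Q = 134 × 5.19 × (241 − 131) = 76501 kJ/min
Energy balance on cold side (adiabatic exchanger): Q = ṁ_c·Cp_c·(T_c,out − T_c,in)
ṁ_c = 76501 / [1.74 × (62.3 − 29.8)] = 1352.8 kg/min

ṁ_c = 1350 kg/min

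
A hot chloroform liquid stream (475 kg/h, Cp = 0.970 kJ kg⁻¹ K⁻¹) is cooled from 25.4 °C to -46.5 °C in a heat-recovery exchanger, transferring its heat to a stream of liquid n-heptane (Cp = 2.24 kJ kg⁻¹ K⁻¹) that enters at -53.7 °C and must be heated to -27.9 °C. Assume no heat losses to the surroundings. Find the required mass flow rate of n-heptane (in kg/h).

ṁ_c = 573 kg/h

Heat released by hot stream: Q = 475 × 0.970 × (25.4 − -46.5) = 33128 kJ/h
Energy balance on cold side (adiabatic exchanger): Q = ṁ_c·Cp_c·(T_c,out − T_c,in)
ṁ_c = 33128 / [2.24 × (-27.9 − -53.7)] = 573.23 kg/h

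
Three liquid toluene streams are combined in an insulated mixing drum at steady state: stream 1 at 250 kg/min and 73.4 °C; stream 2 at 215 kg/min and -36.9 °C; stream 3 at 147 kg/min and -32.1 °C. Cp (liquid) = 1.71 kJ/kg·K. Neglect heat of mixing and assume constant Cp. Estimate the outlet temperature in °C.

T_out = 9.31 °C

No heat crosses the boundary, so H_out = H_in.
T_out = Σ ṁᵢCp,ᵢTᵢ / Σ ṁᵢCp,ᵢ
      = 9743.2 / 1046.5 = 9.3101 °C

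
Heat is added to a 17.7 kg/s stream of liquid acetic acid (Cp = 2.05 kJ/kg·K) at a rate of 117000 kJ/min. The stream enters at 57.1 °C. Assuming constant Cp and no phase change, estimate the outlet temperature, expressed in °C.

T_out = 111 °C

Q = 117000 kJ/min = 1950 kJ/s
ΔT = Q/(ṁ·Cp) = 1950/(17.7×2.05) = 53.741 K
T_out = 57.1 + 53.741 = 110.84 °C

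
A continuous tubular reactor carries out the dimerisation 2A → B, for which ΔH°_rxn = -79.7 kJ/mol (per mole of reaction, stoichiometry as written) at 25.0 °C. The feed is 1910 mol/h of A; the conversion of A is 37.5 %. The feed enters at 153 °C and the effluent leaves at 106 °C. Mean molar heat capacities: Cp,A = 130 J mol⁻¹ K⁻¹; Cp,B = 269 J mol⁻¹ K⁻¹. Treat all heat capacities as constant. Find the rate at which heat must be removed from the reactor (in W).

Extent of reaction ξ = 0.375 × 1910 / 2 = 358.12 mol/h
Reaction term: ξ·ΔH°_rxn = 358.12 × -79.7 = -28543 kJ/h
Sensible, feed 153→25 °C: -31782 kJ/h
Outlet flows (mol/h): A 1193.8, B 358.12
Sensible, products 25→106 °C: 20373 kJ/h
Q = ΔH = -39952 kJ/h = -11.098 kW
Heat removed = 11098 W

Q_out = 11100 W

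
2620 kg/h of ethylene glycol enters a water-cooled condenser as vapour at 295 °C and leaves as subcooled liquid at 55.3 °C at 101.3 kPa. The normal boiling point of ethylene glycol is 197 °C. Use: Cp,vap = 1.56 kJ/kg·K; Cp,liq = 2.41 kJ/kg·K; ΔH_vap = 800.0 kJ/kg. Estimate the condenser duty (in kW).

vapour 295→197 °C: -152.88 kJ/kg
condensation at 197 °C: -800 kJ/kg
liquid 197→55.3 °C: -341.5 kJ/kg
Δh = -152.88 + -800 + -341.5 = -1294.4 kJ/kg
Q = ṁ·Δh = 2620 kg/h × -1294.4 kJ/kg = -3.3913e+06 kJ/h
|Q| = 942.02 kW

Q_c = 942 kW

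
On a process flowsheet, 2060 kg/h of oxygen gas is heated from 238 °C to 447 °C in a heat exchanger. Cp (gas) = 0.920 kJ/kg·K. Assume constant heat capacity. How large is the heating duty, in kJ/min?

Q = ṁ·Cp·ΔT = 2060 × 0.920 × (447 − 238) = 396100 kJ/h
Converting: 396100 / 3600 s = 110.03 kW
Heating duty = 6601.6 kJ/min

Q = 6600 kJ/min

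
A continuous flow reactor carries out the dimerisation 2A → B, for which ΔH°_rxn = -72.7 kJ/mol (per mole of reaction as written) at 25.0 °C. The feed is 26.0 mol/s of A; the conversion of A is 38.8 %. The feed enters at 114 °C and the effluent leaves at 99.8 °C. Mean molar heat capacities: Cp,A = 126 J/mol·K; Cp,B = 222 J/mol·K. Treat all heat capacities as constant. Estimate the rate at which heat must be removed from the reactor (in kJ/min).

Extent of reaction ξ = 0.388 × 26.0 / 2 = 5.044 mol/s
Reaction term: ξ·ΔH°_rxn = 5.044 × -72.7 = -366.7 kJ/s
Sensible, feed 114→25 °C: -291.56 kJ/s
Outlet flows (mol/s): A 15.912, B 5.044
Sensible, products 25→99.8 °C: 233.73 kJ/s
Q = ΔH = -424.54 kJ/s = -424.54 kW
Heat removed = 25472 kJ/min

Q_out = 25500 kJ/min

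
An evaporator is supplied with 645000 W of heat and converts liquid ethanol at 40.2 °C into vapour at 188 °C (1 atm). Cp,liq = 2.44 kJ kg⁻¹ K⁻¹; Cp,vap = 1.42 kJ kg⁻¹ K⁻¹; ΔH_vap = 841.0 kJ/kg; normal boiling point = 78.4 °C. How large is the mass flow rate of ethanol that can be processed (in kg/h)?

ṁ = 2130 kg/h

Δh = 2.44×(78.4−40.2) + 841.0 + 1.42×(188−78.4) = 1089.8 kJ/kg
Q = 645000 W = 645 kJ/s = 2.322e+06 kJ/h
ṁ = Q/Δh = 2.322e+06 / 1089.8 = 2130.6 kg/h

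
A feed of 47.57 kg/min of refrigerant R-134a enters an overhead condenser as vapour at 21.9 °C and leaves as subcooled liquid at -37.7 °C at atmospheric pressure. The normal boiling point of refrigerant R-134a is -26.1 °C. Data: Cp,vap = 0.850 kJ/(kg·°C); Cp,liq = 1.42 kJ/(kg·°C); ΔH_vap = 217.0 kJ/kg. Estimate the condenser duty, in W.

Q_c = 217000 W

vapour 21.9→-26.1 °C: -40.8 kJ/kg
condensation at -26.1 °C: -217 kJ/kg
liquid -26.1→-37.7 °C: -16.472 kJ/kg
Δh = -40.8 + -217 + -16.472 = -274.27 kJ/kg
Q = ṁ·Δh = 47.57 kg/min × -274.27 kJ/kg = -13047 kJ/min
|Q| = 217.45 kW = 217450 W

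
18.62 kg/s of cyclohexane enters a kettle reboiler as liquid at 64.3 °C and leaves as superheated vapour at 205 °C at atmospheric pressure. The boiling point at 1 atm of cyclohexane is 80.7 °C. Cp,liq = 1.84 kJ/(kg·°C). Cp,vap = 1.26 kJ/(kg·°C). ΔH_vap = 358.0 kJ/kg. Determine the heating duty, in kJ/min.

liquid 64.3→80.7 °C: 30.176 kJ/kg
vaporisation at 80.7 °C: 358 kJ/kg
vapour 80.7→205 °C: 156.62 kJ/kg
Δh = 30.176 + 358 + 156.62 = 544.79 kJ/kg
Q = ṁ·Δh = 18.62 kg/s × 544.79 kJ/kg = 10144 kJ/s
|Q| = 10144 kW = 608640 kJ/min

Q = 609000 kJ/min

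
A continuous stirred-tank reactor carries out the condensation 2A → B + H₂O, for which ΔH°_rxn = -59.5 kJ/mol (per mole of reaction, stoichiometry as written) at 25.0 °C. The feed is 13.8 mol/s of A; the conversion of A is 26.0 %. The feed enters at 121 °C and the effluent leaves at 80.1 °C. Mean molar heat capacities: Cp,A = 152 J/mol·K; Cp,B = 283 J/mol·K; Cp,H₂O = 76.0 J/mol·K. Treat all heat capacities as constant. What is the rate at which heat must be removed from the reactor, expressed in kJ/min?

Q_out = 11200 kJ/min

Extent of reaction ξ = 0.260 × 13.8 / 2 = 1.794 mol/s
Reaction term: ξ·ΔH°_rxn = 1.794 × -59.5 = -106.74 kJ/s
Sensible, feed 121→25 °C: -201.37 kJ/s
Outlet flows (mol/s): A 10.212, B 1.794, H₂O 1.794
Sensible, products 25→80.1 °C: 121.01 kJ/s
Q = ΔH = -187.1 kJ/s = -187.1 kW
Heat removed = 11226 kJ/min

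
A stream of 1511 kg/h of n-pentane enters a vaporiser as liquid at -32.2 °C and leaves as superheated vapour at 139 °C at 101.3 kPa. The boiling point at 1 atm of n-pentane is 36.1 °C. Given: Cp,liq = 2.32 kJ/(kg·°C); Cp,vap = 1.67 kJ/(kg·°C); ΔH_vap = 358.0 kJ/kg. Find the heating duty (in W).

liquid -32.2→36.1 °C: 158.46 kJ/kg
vaporisation at 36.1 °C: 358 kJ/kg
vapour 36.1→139 °C: 171.84 kJ/kg
Δh = 158.46 + 358 + 171.84 = 688.3 kJ/kg
Q = ṁ·Δh = 1511 kg/h × 688.3 kJ/kg = 1.04e+06 kJ/h
|Q| = 288.89 kW = 288890 W

Q = 289000 W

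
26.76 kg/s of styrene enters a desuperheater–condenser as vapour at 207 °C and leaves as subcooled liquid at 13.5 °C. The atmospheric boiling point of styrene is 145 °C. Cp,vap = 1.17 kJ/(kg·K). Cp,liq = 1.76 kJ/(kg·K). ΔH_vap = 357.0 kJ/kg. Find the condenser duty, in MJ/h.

vapour 207→145 °C: -72.54 kJ/kg
condensation at 145 °C: -357 kJ/kg
liquid 145→13.5 °C: -231.44 kJ/kg
Δh = -72.54 + -357 + -231.44 = -660.98 kJ/kg
Q = ṁ·Δh = 26.76 kg/s × -660.98 kJ/kg = -17688 kJ/s
|Q| = 17688 kW = 63676 MJ/h

Q_c = 63700 MJ/h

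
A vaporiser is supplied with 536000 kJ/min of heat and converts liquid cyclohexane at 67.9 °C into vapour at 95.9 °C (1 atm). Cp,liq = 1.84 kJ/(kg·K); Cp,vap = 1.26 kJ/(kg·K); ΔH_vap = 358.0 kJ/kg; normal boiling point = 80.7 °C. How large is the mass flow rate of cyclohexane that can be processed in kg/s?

ṁ = 22.3 kg/s

Δh = 1.84×(80.7−67.9) + 358.0 + 1.26×(95.9−80.7) = 400.7 kJ/kg
Q = 536000 kJ/min = 8933.3 kJ/s = 8933.3 kJ/s
ṁ = Q/Δh = 8933.3 / 400.7 = 22.294 kg/s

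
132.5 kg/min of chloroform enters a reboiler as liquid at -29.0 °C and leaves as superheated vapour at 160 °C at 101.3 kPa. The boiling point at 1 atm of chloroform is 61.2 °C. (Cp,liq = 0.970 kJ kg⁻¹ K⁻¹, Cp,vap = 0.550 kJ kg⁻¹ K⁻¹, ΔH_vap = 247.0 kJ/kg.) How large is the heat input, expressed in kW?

liquid -29.0→61.2 °C: 87.494 kJ/kg
vaporisation at 61.2 °C: 247 kJ/kg
vapour 61.2→160 °C: 54.34 kJ/kg
Δh = 87.494 + 247 + 54.34 = 388.83 kJ/kg
Q = ṁ·Δh = 132.5 kg/min × 388.83 kJ/kg = 51521 kJ/min
|Q| = 858.68 kW

Q = 859 kW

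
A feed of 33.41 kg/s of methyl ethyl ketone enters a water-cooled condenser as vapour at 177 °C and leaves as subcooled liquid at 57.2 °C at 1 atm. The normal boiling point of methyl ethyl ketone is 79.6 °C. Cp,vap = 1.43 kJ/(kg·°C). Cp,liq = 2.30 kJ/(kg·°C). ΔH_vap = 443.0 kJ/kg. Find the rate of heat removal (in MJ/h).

Q_c = 76200 MJ/h

vapour 177→79.6 °C: -139.28 kJ/kg
condensation at 79.6 °C: -443 kJ/kg
liquid 79.6→57.2 °C: -51.52 kJ/kg
Δh = -139.28 + -443 + -51.52 = -633.8 kJ/kg
Q = ṁ·Δh = 33.41 kg/s × -633.8 kJ/kg = -21175 kJ/s
|Q| = 21175 kW = 76231 MJ/h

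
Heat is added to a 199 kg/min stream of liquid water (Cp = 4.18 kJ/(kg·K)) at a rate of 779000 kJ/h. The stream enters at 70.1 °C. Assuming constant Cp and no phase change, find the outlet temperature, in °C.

Q = 779000 kJ/h = 12983 kJ/min
ΔT = Q/(ṁ·Cp) = 12983/(199×4.18) = 15.608 K
T_out = 70.1 + 15.608 = 85.708 °C

T_out = 85.7 °C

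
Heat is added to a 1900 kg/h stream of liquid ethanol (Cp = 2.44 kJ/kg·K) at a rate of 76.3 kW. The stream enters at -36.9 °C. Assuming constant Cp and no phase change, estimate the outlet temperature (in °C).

Q = 76.3 kW = 274680 kJ/h
ΔT = Q/(ṁ·Cp) = 274680/(1900×2.44) = 59.249 K
T_out = -36.9 + 59.249 = 22.349 °C

T_out = 22.3 °C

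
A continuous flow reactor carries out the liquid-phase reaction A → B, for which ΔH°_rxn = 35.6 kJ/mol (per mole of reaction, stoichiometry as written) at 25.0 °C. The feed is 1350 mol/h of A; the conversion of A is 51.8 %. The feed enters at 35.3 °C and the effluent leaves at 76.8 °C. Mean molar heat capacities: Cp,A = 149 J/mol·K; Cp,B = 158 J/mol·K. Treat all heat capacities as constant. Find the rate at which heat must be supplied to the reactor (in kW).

Extent of reaction ξ = 0.518 × 1350 = 699.3 mol/h
Reaction term: ξ·ΔH°_rxn = 699.3 × 35.6 = 24895 kJ/h
Sensible, feed 35.3→25 °C: -2071.8 kJ/h
Outlet flows (mol/h): A 650.7, B 699.3
Sensible, products 25→76.8 °C: 10746 kJ/h
Q = ΔH = 33569 kJ/h = 9.3247 kW
Heat supplied = 9.3247 kW

Q_in = 9.32 kW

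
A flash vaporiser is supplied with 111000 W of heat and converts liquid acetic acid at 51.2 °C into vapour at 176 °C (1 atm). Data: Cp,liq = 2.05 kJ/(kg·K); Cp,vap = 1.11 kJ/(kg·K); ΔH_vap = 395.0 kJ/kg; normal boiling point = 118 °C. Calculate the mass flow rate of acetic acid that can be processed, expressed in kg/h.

Δh = 2.05×(118−51.2) + 395.0 + 1.11×(176−118) = 596.32 kJ/kg
Q = 111000 W = 111 kJ/s = 399600 kJ/h
ṁ = Q/Δh = 399600 / 596.32 = 670.11 kg/h

ṁ = 670 kg/h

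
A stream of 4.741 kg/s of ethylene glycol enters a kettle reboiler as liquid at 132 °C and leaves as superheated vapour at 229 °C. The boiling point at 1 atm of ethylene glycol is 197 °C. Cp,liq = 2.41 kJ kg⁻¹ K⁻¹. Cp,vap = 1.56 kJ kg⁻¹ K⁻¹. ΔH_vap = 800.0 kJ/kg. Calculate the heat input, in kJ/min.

liquid 132→197 °C: 156.65 kJ/kg
vaporisation at 197 °C: 800 kJ/kg
vapour 197→229 °C: 49.92 kJ/kg
Δh = 156.65 + 800 + 49.92 = 1006.6 kJ/kg
Q = ṁ·Δh = 4.741 kg/s × 1006.6 kJ/kg = 4772.1 kJ/s
|Q| = 4772.1 kW = 286330 kJ/min

Q = 286000 kJ/min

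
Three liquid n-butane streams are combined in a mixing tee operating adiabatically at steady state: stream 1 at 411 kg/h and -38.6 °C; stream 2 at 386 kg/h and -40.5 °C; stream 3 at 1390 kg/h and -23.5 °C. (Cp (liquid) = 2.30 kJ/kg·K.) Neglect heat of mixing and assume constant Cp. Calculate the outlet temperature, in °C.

T_out = -29.3 °C

Adiabatic, steady state ⇒ Σ ṁᵢCp,ᵢ(T_out − Tᵢ) = 0
T_out = Σ ṁᵢCp,ᵢTᵢ / Σ ṁᵢCp,ᵢ
      = -147570 / 5030.1 = -29.338 °C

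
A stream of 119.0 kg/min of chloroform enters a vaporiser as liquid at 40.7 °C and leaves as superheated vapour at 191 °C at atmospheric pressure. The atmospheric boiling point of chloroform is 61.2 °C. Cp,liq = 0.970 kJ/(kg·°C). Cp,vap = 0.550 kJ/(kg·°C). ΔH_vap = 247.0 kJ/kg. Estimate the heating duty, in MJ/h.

liquid 40.7→61.2 °C: 19.885 kJ/kg
vaporisation at 61.2 °C: 247 kJ/kg
vapour 61.2→191 °C: 71.39 kJ/kg
Δh = 19.885 + 247 + 71.39 = 338.28 kJ/kg
Q = ṁ·Δh = 119.0 kg/min × 338.28 kJ/kg = 40255 kJ/min
|Q| = 670.91 kW = 2415.3 MJ/h

Q = 2420 MJ/h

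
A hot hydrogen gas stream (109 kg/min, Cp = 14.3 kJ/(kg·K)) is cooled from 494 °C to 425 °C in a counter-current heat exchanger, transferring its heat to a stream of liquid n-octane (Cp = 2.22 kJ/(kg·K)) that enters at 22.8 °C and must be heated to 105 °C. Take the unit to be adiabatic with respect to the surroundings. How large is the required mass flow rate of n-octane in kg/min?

Heat released by hot stream: Q = 109 × 14.3 × (494 − 425) = 107550 kJ/min
Energy balance on cold side (adiabatic exchanger): Q = ṁ_c·Cp_c·(T_c,out − T_c,in)
ṁ_c = 107550 / [2.22 × (105 − 22.8)] = 589.37 kg/min

ṁ_c = 589 kg/min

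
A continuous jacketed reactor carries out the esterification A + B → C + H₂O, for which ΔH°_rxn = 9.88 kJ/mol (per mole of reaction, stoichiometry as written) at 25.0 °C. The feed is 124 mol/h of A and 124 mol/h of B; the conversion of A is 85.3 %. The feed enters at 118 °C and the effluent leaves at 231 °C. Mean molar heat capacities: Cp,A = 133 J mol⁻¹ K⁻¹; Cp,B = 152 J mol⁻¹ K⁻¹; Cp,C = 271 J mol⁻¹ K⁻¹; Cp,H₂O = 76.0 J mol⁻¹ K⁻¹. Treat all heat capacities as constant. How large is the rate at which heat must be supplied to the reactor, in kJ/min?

Q_in = 106 kJ/min

Extent of reaction ξ = 0.853 × 124 = 105.77 mol/h
Reaction term: ξ·ΔH°_rxn = 105.77 × 9.88 = 1045 kJ/h
Sensible, feed 118→25 °C: -3286.6 kJ/h
Outlet flows (mol/h): A 18.228, B 18.228, C 105.77, H₂O 105.77
Sensible, products 25→231 °C: 8631 kJ/h
Q = ΔH = 6389.4 kJ/h = 1.7748 kW
Heat supplied = 106.49 kJ/min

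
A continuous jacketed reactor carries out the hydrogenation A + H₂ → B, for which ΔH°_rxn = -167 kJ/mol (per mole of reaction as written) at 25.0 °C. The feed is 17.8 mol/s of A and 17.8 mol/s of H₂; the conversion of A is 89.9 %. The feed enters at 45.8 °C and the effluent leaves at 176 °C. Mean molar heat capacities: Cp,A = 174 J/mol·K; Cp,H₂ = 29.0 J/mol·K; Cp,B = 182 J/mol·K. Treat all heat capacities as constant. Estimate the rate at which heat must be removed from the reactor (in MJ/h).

Extent of reaction ξ = 0.899 × 17.8 = 16.002 mol/s
Reaction term: ξ·ΔH°_rxn = 16.002 × -167 = -2672.4 kJ/s
Sensible, feed 45.8→25 °C: -75.159 kJ/s
Outlet flows (mol/s): A 1.7978, H₂ 1.7978, B 16.002
Sensible, products 25→176 °C: 494.88 kJ/s
Q = ΔH = -2252.6 kJ/s = -2252.6 kW
Heat removed = 8109.5 MJ/h

Q_out = 8110 MJ/h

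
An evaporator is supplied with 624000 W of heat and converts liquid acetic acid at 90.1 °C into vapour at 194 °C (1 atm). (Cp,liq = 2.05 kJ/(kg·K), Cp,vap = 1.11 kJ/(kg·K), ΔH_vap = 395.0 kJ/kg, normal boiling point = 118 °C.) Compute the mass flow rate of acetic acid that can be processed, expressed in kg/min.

ṁ = 69.8 kg/min

Δh = 2.05×(118−90.1) + 395.0 + 1.11×(194−118) = 536.56 kJ/kg
Q = 624000 W = 624 kJ/s = 37440 kJ/min
ṁ = Q/Δh = 37440 / 536.56 = 69.778 kg/min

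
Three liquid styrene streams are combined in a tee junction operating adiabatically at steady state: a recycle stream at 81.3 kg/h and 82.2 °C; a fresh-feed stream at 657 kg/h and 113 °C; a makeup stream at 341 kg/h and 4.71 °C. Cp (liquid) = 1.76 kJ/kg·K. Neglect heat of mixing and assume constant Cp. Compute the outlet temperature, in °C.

T_out = 76.5 °C

Adiabatic, steady state ⇒ Σ ṁᵢCp,ᵢ(T_out − Tᵢ) = 0
T_out = Σ ṁᵢCp,ᵢTᵢ / Σ ṁᵢCp,ᵢ
      = 145250 / 1899.6 = 76.466 °C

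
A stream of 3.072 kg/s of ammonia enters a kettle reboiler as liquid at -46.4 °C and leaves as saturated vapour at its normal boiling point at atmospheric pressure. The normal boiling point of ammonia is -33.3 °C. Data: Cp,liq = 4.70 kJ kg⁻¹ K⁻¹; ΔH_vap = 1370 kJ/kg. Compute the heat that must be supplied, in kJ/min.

Q = 264000 kJ/min

liquid -46.4→-33.3 °C: 61.57 kJ/kg
vaporisation at -33.3 °C: 1370 kJ/kg
Δh = 61.57 + 1370 = 1431.6 kJ/kg
Q = ṁ·Δh = 3.072 kg/s × 1431.6 kJ/kg = 4397.8 kJ/s
|Q| = 4397.8 kW = 263870 kJ/min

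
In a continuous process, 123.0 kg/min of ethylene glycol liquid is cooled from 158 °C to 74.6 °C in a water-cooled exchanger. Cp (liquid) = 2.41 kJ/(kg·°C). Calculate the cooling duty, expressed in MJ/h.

Q = ṁ·Cp·ΔT = 123.0 × 2.41 × (74.6 − 158) = -24722 kJ/min
Converting: 24722 / 60 s = 412.04 kW
Cooling duty = 1483.3 MJ/h

Q_c = 1480 MJ/h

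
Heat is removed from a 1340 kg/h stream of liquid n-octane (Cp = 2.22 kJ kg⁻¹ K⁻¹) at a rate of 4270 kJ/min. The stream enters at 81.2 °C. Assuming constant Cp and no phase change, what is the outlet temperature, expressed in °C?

T_out = -4.92 °C

Q = 4270 kJ/min = 256200 kJ/h
ΔT = Q/(ṁ·Cp) = 256200/(1340×2.22) = 86.123 K
T_out = 81.2 − 86.123 = -4.9234 °C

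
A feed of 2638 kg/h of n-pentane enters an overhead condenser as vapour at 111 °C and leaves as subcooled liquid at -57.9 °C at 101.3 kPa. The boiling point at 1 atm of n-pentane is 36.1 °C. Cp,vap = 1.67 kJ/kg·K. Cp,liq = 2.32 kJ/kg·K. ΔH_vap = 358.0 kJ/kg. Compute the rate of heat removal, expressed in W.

Q_c = 514000 W

vapour 111→36.1 °C: -125.08 kJ/kg
condensation at 36.1 °C: -358 kJ/kg
liquid 36.1→-57.9 °C: -218.08 kJ/kg
Δh = -125.08 + -358 + -218.08 = -701.16 kJ/kg
Q = ṁ·Δh = 2638 kg/h × -701.16 kJ/kg = -1.8497e+06 kJ/h
|Q| = 513.8 kW = 513800 W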